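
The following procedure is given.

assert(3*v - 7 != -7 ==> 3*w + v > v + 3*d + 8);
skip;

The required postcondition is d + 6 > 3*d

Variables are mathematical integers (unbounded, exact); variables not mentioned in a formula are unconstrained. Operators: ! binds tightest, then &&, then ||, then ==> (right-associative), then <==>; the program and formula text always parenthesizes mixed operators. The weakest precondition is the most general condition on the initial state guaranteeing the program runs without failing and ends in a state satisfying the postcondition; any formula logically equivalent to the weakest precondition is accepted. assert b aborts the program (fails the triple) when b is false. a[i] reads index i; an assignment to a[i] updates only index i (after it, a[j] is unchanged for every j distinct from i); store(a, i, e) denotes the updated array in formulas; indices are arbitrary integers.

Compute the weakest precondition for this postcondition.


Working backward. After the program, the postcondition d + 6 > 3*d must hold; in canonical form it is 2*d < 6.
Before skip: 2*d < 6
Before assert 3*v - 7 != -7 ==> 3*w + v > v + 3*d + 8: (3*v != 0 ==> 3*w > 3*d + 8) && 2*d < 6
Answer: WP = (3*v != 0 ==> 3*w > 3*d + 8) && 2*d < 6


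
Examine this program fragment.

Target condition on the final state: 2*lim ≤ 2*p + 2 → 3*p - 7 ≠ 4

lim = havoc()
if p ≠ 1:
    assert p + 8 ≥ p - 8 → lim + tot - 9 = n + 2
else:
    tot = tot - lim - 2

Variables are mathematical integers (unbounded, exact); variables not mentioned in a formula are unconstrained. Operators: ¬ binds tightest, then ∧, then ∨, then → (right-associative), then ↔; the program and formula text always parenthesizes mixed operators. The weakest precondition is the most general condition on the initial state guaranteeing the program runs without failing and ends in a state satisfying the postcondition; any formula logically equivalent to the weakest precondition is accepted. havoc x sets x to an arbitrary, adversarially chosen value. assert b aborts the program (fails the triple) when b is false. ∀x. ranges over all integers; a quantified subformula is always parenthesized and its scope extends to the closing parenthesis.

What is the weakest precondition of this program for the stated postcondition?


Working backward. After the program, the postcondition 2*lim ≤ 2*p + 2 → 3*p - 7 ≠ 4 must hold; in canonical form it is 2*lim ≤ 2*p + 2 → 3*p ≠ 11.
Then branch requires lim + tot = n + 11 ∧ (2*lim ≤ 2*p + 2 → 3*p ≠ 11); else branch requires 2*lim ≤ 2*p + 2 → 3*p ≠ 11.
Before the if: (p ≠ 1 → (lim + tot = n + 11 ∧ (2*lim ≤ 2*p + 2 → 3*p ≠ 11))) ∧ ((¬(p ≠ 1)) → (2*lim ≤ 2*p + 2 → 3*p ≠ 11))
Before havoc lim: ∀lim_1. ((p ≠ 1 → (lim_1 + tot = n + 11 ∧ (2*lim_1 ≤ 2*p + 2 → 3*p ≠ 11))) ∧ ((¬(p ≠ 1)) → (2*lim_1 ≤ 2*p + 2 → 3*p ≠ 11)))
Answer: WP = ∀lim_1. ((p ≠ 1 → (lim_1 + tot = n + 11 ∧ (2*lim_1 ≤ 2*p + 2 → 3*p ≠ 11))) ∧ ((¬(p ≠ 1)) → (2*lim_1 ≤ 2*p + 2 → 3*p ≠ 11)))


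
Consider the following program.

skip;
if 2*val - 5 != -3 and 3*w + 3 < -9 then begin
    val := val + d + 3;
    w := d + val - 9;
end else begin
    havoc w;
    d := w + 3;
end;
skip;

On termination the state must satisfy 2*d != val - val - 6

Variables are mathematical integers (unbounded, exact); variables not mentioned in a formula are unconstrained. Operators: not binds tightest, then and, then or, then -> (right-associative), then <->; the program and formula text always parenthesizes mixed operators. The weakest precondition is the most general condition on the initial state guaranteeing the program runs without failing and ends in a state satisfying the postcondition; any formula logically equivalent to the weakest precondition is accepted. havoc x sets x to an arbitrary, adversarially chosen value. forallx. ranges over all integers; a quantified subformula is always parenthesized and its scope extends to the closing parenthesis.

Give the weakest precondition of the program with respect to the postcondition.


Working backward. After the program, the postcondition 2*d != val - val - 6 must hold; in canonical form it is 2*d != -6.
Before skip: 2*d != -6
Then branch requires 2*d != -6; else branch requires forall w_1. 2*w_1 != -12.
Before the if: ((2*val != 2 and 3*w < -12) -> 2*d != -6) and ((not (2*val != 2 and 3*w < -12)) -> (forall w_1. 2*w_1 != -12))
Before skip: ((2*val != 2 and 3*w < -12) -> 2*d != -6) and ((not (2*val != 2 and 3*w < -12)) -> (forall w_1. 2*w_1 != -12))
Answer: WP = ((2*val != 2 and 3*w < -12) -> 2*d != -6) and ((not (2*val != 2 and 3*w < -12)) -> (forall w_1. 2*w_1 != -12))


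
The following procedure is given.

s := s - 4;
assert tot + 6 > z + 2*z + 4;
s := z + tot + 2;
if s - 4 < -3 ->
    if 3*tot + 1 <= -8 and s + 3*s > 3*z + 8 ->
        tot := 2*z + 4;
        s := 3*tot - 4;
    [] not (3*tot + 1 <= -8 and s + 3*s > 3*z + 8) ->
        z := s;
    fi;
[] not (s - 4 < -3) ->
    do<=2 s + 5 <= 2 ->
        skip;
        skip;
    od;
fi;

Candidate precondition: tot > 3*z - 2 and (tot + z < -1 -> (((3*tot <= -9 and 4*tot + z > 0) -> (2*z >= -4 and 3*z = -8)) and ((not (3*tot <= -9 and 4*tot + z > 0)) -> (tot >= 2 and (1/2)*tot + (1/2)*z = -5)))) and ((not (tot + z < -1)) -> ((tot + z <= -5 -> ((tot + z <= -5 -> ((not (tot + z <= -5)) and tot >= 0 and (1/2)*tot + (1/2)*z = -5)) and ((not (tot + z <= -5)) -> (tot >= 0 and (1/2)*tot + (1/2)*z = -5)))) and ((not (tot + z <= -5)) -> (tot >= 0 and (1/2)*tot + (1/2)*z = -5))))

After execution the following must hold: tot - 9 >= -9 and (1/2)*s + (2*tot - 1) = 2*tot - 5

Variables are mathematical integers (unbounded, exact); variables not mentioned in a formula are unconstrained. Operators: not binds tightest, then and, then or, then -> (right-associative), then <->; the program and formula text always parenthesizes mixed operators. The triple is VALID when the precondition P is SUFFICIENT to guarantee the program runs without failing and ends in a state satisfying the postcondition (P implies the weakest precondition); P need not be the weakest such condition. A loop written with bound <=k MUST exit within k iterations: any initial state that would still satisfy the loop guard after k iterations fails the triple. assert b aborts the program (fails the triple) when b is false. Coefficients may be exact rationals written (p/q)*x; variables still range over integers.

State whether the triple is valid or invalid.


Working backward. After the program, the postcondition tot - 9 >= -9 and (1/2)*s + (2*tot - 1) = 2*tot - 5 must hold; in canonical form it is tot >= 0 and (1/2)*s = -4.
Then branch requires ((3*tot <= -9 and 4*s > 3*z + 8) -> (2*z >= -4 and 3*z = -8)) and ((not (3*tot <= -9 and 4*s > 3*z + 8)) -> (tot >= 0 and (1/2)*s = -4)); else branch requires (s <= -3 -> ((s <= -3 -> ((not (s <= -3)) and tot >= 0 and (1/2)*s = -4)) and ((not (s <= -3)) -> (tot >= 0 and (1/2)*s = -4)))) and ((not (s <= -3)) -> (tot >= 0 and (1/2)*s = -4)).
Before the if: (s < 1 -> (((3*tot <= -9 and 4*s > 3*z + 8) -> (2*z >= -4 and 3*z = -8)) and ((not (3*tot <= -9 and 4*s > 3*z + 8)) -> (tot >= 0 and (1/2)*s = -4)))) and ((not (s < 1)) -> ((s <= -3 -> ((s <= -3 -> ((not (s <= -3)) and tot >= 0 and (1/2)*s = -4)) and ((not (s <= -3)) -> (tot >= 0 and (1/2)*s = -4)))) and ((not (s <= -3)) -> (tot >= 0 and (1/2)*s = -4))))
Before s := z + tot + 2: (tot + z < -1 -> (((3*tot <= -9 and 4*tot + z > 0) -> (2*z >= -4 and 3*z = -8)) and ((not (3*tot <= -9 and 4*tot + z > 0)) -> (tot >= 0 and (1/2)*tot + (1/2)*z = -5)))) and ((not (tot + z < -1)) -> ((tot + z <= -5 -> ((tot + z <= -5 -> ((not (tot + z <= -5)) and tot >= 0 and (1/2)*tot + (1/2)*z = -5)) and ((not (tot + z <= -5)) -> (tot >= 0 and (1/2)*tot + (1/2)*z = -5)))) and ((not (tot + z <= -5)) -> (tot >= 0 and (1/2)*tot + (1/2)*z = -5))))
Before assert tot + 6 > z + 2*z + 4: tot > 3*z - 2 and (tot + z < -1 -> (((3*tot <= -9 and 4*tot + z > 0) -> (2*z >= -4 and 3*z = -8)) and ((not (3*tot <= -9 and 4*tot + z > 0)) -> (tot >= 0 and (1/2)*tot + (1/2)*z = -5)))) and ((not (tot + z < -1)) -> ((tot + z <= -5 -> ((tot + z <= -5 -> ((not (tot + z <= -5)) and tot >= 0 and (1/2)*tot + (1/2)*z = -5)) and ((not (tot + z <= -5)) -> (tot >= 0 and (1/2)*tot + (1/2)*z = -5)))) and ((not (tot + z <= -5)) -> (tot >= 0 and (1/2)*tot + (1/2)*z = -5))))
Before s := s - 4: tot > 3*z - 2 and (tot + z < -1 -> (((3*tot <= -9 and 4*tot + z > 0) -> (2*z >= -4 and 3*z = -8)) and ((not (3*tot <= -9 and 4*tot + z > 0)) -> (tot >= 0 and (1/2)*tot + (1/2)*z = -5)))) and ((not (tot + z < -1)) -> ((tot + z <= -5 -> ((tot + z <= -5 -> ((not (tot + z <= -5)) and tot >= 0 and (1/2)*tot + (1/2)*z = -5)) and ((not (tot + z <= -5)) -> (tot >= 0 and (1/2)*tot + (1/2)*z = -5)))) and ((not (tot + z <= -5)) -> (tot >= 0 and (1/2)*tot + (1/2)*z = -5))))
The weakest precondition is tot > 3*z - 2 and (tot + z < -1 -> (((3*tot <= -9 and 4*tot + z > 0) -> (2*z >= -4 and 3*z = -8)) and ((not (3*tot <= -9 and 4*tot + z > 0)) -> (tot >= 0 and (1/2)*tot + (1/2)*z = -5)))) and ((not (tot + z < -1)) -> ((tot + z <= -5 -> ((tot + z <= -5 -> ((not (tot + z <= -5)) and tot >= 0 and (1/2)*tot + (1/2)*z = -5)) and ((not (tot + z <= -5)) -> (tot >= 0 and (1/2)*tot + (1/2)*z = -5)))) and ((not (tot + z <= -5)) -> (tot >= 0 and (1/2)*tot + (1/2)*z = -5)))).
Check whether tot > 3*z - 2 and (tot + z < -1 -> (((3*tot <= -9 and 4*tot + z > 0) -> (2*z >= -4 and 3*z = -8)) and ((not (3*tot <= -9 and 4*tot + z > 0)) -> (tot >= 2 and (1/2)*tot + (1/2)*z = -5)))) and ((not (tot + z < -1)) -> ((tot + z <= -5 -> ((tot + z <= -5 -> ((not (tot + z <= -5)) and tot >= 0 and (1/2)*tot + (1/2)*z = -5)) and ((not (tot + z <= -5)) -> (tot >= 0 and (1/2)*tot + (1/2)*z = -5)))) and ((not (tot + z <= -5)) -> (tot >= 0 and (1/2)*tot + (1/2)*z = -5)))) implies it.
Every state satisfying the precondition satisfies the weakest precondition: the implication holds.
Answer: valid


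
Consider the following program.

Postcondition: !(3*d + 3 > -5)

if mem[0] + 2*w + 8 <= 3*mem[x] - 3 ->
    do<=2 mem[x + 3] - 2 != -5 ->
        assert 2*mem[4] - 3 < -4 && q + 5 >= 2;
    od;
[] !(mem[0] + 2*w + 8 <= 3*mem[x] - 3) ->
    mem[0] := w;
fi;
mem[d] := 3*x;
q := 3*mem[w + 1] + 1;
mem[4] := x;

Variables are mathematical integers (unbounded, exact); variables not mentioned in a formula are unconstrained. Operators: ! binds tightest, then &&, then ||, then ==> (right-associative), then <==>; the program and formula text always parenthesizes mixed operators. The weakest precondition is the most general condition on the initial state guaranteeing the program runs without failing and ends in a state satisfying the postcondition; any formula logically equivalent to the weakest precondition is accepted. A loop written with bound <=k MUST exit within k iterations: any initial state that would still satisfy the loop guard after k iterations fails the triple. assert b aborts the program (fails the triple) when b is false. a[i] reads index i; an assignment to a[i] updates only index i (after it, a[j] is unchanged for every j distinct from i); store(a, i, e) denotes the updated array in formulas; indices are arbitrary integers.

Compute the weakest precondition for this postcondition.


Working backward. After the program, the postcondition !(3*d + 3 > -5) must hold; in canonical form it is !(3*d > -8).
Before mem[4] := x: !(3*d > -8)
Before q := 3*mem[w + 1] + 1: !(3*d > -8)
Before mem[d] := 3*x: !(3*d > -8)
Then branch requires (mem[x + 3] != -3 ==> (2*mem[4] < -1 && q >= -3 && (mem[x + 3] != -3 ==> (2*mem[4] < -1 && q >= -3 && (!(mem[x + 3] != -3)) && (!(3*d > -8)))) && ((!(mem[x + 3] != -3)) ==> (!(3*d > -8))))) && ((!(mem[x + 3] != -3)) ==> (!(3*d > -8))); else branch requires !(3*d > -8).
Before the if: (mem[0] + 2*w <= 3*mem[x] - 11 ==> ((mem[x + 3] != -3 ==> (2*mem[4] < -1 && q >= -3 && (mem[x + 3] != -3 ==> (2*mem[4] < -1 && q >= -3 && (!(mem[x + 3] != -3)) && (!(3*d > -8)))) && ((!(mem[x + 3] != -3)) ==> (!(3*d > -8))))) && ((!(mem[x + 3] != -3)) ==> (!(3*d > -8))))) && ((!(mem[0] + 2*w <= 3*mem[x] - 11)) ==> (!(3*d > -8)))
Answer: WP = (mem[0] + 2*w <= 3*mem[x] - 11 ==> ((mem[x + 3] != -3 ==> (2*mem[4] < -1 && q >= -3 && (mem[x + 3] != -3 ==> (2*mem[4] < -1 && q >= -3 && (!(mem[x + 3] != -3)) && (!(3*d > -8)))) && ((!(mem[x + 3] != -3)) ==> (!(3*d > -8))))) && ((!(mem[x + 3] != -3)) ==> (!(3*d > -8))))) && ((!(mem[0] + 2*w <= 3*mem[x] - 11)) ==> (!(3*d > -8)))


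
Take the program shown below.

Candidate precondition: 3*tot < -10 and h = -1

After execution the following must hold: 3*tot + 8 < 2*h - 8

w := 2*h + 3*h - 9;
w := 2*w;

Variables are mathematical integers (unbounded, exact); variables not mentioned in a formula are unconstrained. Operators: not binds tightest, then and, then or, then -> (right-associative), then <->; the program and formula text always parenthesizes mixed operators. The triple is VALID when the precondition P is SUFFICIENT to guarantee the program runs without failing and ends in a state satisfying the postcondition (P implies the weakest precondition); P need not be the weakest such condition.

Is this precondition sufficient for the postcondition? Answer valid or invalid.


Working backward. After the program, the postcondition 3*tot + 8 < 2*h - 8 must hold; in canonical form it is 3*tot < 2*h - 16.
Before w := 2*w: 3*tot < 2*h - 16
Before w := 2*h + 3*h - 9: 3*tot < 2*h - 16
The weakest precondition is 3*tot < 2*h - 16.
Check whether 3*tot < -10 and h = -1 implies it.
Countermodel: at the initial state h = -1, tot = -6, the precondition holds but the weakest precondition fails.
Answer: invalid


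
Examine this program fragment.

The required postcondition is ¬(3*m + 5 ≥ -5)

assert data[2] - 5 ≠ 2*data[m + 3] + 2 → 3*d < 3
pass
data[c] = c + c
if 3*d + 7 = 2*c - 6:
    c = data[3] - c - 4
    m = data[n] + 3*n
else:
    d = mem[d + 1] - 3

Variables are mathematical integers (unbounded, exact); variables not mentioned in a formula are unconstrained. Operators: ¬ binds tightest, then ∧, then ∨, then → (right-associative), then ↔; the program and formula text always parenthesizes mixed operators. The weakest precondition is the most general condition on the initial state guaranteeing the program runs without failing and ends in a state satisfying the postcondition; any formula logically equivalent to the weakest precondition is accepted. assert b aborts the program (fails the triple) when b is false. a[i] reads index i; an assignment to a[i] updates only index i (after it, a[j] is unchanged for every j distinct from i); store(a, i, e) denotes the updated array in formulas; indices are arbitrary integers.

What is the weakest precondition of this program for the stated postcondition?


Working backward. After the program, the postcondition ¬(3*m + 5 ≥ -5) must hold; in canonical form it is ¬(3*m ≥ -10).
Then branch requires ¬(3*data[n] + 9*n ≥ -10); else branch requires ¬(3*m ≥ -10).
Before the if: (3*d = 2*c - 13 → (¬(3*data[n] + 9*n ≥ -10))) ∧ ((¬(3*d = 2*c - 13)) → (¬(3*m ≥ -10)))
Before data[c] := c + c: (3*d = 2*c - 13 → (¬(3*store(data, c, 2*c)[n] + 9*n ≥ -10))) ∧ ((¬(3*d = 2*c - 13)) → (¬(3*m ≥ -10)))
Before skip: (3*d = 2*c - 13 → (¬(3*store(data, c, 2*c)[n] + 9*n ≥ -10))) ∧ ((¬(3*d = 2*c - 13)) → (¬(3*m ≥ -10)))
Before assert data[2] - 5 ≠ 2*data[m + 3] + 2 → 3*d < 3: (data[2] ≠ 2*data[m + 3] + 7 → 3*d < 3) ∧ (3*d = 2*c - 13 → (¬(3*store(data, c, 2*c)[n] + 9*n ≥ -10))) ∧ ((¬(3*d = 2*c - 13)) → (¬(3*m ≥ -10)))
Answer: WP = (data[2] ≠ 2*data[m + 3] + 7 → 3*d < 3) ∧ (3*d = 2*c - 13 → (¬(3*store(data, c, 2*c)[n] + 9*n ≥ -10))) ∧ ((¬(3*d = 2*c - 13)) → (¬(3*m ≥ -10)))


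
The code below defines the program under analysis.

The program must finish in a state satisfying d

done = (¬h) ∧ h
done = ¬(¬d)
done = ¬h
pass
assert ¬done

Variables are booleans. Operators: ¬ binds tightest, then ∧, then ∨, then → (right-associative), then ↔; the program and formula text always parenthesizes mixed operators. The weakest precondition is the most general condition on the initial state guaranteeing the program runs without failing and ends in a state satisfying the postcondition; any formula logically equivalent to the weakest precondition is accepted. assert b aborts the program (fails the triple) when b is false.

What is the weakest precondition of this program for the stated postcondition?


Working backward. After the program, d must hold.
Before assert ¬done: (¬done) ∧ d
Before skip: (¬done) ∧ d
Before done := ¬h: h ∧ d
Before done := ¬(¬d): h ∧ d
Before done := (¬h) ∧ h: h ∧ d
Answer: WP = h ∧ d


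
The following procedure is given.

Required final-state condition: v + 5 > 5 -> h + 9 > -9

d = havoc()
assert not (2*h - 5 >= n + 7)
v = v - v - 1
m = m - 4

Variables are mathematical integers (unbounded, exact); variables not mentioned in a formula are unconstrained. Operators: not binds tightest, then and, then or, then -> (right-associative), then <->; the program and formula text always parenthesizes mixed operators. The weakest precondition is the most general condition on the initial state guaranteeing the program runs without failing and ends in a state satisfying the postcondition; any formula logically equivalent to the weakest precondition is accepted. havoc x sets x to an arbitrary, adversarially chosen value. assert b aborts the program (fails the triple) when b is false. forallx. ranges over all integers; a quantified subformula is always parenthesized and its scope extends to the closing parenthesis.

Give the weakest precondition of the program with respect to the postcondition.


Working backward. After the program, the postcondition v + 5 > 5 -> h + 9 > -9 must hold; in canonical form it is v > 0 -> h > -18.
Before m := m - 4: v > 0 -> h > -18
Before v := v - v - 1: true
Before assert not (2*h - 5 >= n + 7): not (2*h >= n + 12)
Before havoc d: not (2*h >= n + 12)
Answer: WP = not (2*h >= n + 12)


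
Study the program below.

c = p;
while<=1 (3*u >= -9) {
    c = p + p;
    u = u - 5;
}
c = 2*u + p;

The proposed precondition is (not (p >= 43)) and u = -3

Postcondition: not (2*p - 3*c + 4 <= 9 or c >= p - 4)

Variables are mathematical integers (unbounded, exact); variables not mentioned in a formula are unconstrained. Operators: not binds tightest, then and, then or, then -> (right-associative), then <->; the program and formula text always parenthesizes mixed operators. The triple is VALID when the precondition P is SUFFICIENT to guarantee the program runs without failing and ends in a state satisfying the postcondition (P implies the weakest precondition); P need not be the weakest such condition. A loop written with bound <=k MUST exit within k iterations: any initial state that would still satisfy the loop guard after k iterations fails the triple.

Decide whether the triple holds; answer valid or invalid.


Working backward. After the program, the postcondition not (2*p - 3*c + 4 <= 9 or c >= p - 4) must hold; in canonical form it is not (2*p <= 3*c + 5 or c >= p - 4).
Before c := 2*u + p: not (p + 6*u >= -5 or 2*u >= -4)
Before the loop (bound <=1), unroll the exhaustion recursion (WP_0 = exit-now case; WP_j = one more guarded iteration, up to j = 1):
  WP_0: (not (3*u >= -9)) and (not (p + 6*u >= -5 or 2*u >= -4))
  WP_1: (3*u >= -9 -> ((not (3*u >= 6)) and (not (p + 6*u >= 25 or 2*u >= 6)))) and ((not (3*u >= -9)) -> (not (p + 6*u >= -5 or 2*u >= -4)))
So before the loop: (3*u >= -9 -> ((not (3*u >= 6)) and (not (p + 6*u >= 25 or 2*u >= 6)))) and ((not (3*u >= -9)) -> (not (p + 6*u >= -5 or 2*u >= -4)))
Before c := p: (3*u >= -9 -> ((not (3*u >= 6)) and (not (p + 6*u >= 25 or 2*u >= 6)))) and ((not (3*u >= -9)) -> (not (p + 6*u >= -5 or 2*u >= -4)))
The weakest precondition is (3*u >= -9 -> ((not (3*u >= 6)) and (not (p + 6*u >= 25 or 2*u >= 6)))) and ((not (3*u >= -9)) -> (not (p + 6*u >= -5 or 2*u >= -4))).
Check whether (not (p >= 43)) and u = -3 implies it.
Every state satisfying the precondition satisfies the weakest precondition: the implication holds.
Answer: valid


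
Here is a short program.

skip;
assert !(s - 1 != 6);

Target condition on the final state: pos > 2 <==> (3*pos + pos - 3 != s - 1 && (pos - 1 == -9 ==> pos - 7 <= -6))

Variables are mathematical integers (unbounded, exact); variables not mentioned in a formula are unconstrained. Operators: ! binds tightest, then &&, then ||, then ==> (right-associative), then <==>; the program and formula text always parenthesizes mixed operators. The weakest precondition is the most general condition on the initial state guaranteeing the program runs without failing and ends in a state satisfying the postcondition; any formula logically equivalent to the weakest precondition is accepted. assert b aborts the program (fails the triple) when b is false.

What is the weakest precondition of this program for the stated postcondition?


Working backward. After the program, the postcondition pos > 2 <==> (3*pos + pos - 3 != s - 1 && (pos - 1 == -9 ==> pos - 7 <= -6)) must hold; in canonical form it is pos > 2 <==> (4*pos != s + 2 && (pos == -8 ==> pos <= 1)).
Before assert !(s - 1 != 6): (!(s != 7)) && (pos > 2 <==> (4*pos != s + 2 && (pos == -8 ==> pos <= 1)))
Before skip: (!(s != 7)) && (pos > 2 <==> (4*pos != s + 2 && (pos == -8 ==> pos <= 1)))
Answer: WP = (!(s != 7)) && (pos > 2 <==> (4*pos != s + 2 && (pos == -8 ==> pos <= 1)))


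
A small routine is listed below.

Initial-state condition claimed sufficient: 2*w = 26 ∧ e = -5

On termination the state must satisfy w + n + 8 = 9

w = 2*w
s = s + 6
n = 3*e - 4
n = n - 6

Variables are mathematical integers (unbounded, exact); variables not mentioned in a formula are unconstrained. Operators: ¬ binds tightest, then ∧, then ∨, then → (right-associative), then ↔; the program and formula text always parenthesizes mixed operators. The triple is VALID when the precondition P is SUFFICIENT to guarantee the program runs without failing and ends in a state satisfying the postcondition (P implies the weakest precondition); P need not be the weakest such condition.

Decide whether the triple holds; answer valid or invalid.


Working backward. After the program, the postcondition w + n + 8 = 9 must hold; in canonical form it is n + w = 1.
Before n := n - 6: n + w = 7
Before n := 3*e - 4: 3*e + w = 11
Before s := s + 6: 3*e + w = 11
Before w := 2*w: 3*e + 2*w = 11
The weakest precondition is 3*e + 2*w = 11.
Check whether 2*w = 26 ∧ e = -5 implies it.
Every state satisfying the precondition satisfies the weakest precondition: the implication holds.
Answer: valid


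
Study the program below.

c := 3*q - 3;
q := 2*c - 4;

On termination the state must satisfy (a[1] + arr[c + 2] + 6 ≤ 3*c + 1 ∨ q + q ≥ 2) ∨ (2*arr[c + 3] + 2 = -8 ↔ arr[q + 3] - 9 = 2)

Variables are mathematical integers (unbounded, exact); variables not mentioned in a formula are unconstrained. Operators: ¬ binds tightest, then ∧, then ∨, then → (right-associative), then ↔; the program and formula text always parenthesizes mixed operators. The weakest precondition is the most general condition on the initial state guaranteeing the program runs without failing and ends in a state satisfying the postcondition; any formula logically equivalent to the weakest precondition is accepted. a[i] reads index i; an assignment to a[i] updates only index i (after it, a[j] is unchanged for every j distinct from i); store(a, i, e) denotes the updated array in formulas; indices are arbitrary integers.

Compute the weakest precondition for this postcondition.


Working backward. After the program, the postcondition (a[1] + arr[c + 2] + 6 ≤ 3*c + 1 ∨ q + q ≥ 2) ∨ (2*arr[c + 3] + 2 = -8 ↔ arr[q + 3] - 9 = 2) must hold; in canonical form it is a[1] + arr[c + 2] ≤ 3*c - 5 ∨ 2*q ≥ 2 ∨ (2*arr[c + 3] = -10 ↔ arr[q + 3] = 11).
Before q := 2*c - 4: a[1] + arr[c + 2] ≤ 3*c - 5 ∨ 4*c ≥ 10 ∨ (2*arr[c + 3] = -10 ↔ arr[2*c - 1] = 11)
Before c := 3*q - 3: a[1] + arr[3*q - 1] ≤ 9*q - 14 ∨ 12*q ≥ 22 ∨ (2*arr[3*q] = -10 ↔ arr[6*q - 7] = 11)
Answer: WP = a[1] + arr[3*q - 1] ≤ 9*q - 14 ∨ 12*q ≥ 22 ∨ (2*arr[3*q] = -10 ↔ arr[6*q - 7] = 11)


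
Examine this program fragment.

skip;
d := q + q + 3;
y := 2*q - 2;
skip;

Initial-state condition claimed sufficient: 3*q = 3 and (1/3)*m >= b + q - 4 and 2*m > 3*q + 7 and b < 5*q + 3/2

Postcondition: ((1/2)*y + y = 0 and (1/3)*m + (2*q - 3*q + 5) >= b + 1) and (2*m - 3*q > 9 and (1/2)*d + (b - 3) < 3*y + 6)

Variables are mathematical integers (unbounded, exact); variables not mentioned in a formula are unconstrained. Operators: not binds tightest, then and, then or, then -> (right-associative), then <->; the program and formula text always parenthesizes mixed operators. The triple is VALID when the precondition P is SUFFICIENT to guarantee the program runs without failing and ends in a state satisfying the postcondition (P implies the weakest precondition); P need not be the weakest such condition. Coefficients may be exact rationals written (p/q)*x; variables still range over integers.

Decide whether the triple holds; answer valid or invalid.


Working backward. After the program, the postcondition ((1/2)*y + y = 0 and (1/3)*m + (2*q - 3*q + 5) >= b + 1) and (2*m - 3*q > 9 and (1/2)*d + (b - 3) < 3*y + 6) must hold; in canonical form it is (3/2)*y = 0 and (1/3)*m >= b + q - 4 and 2*m > 3*q + 9 and b + (1/2)*d < 3*y + 9.
Before skip: (3/2)*y = 0 and (1/3)*m >= b + q - 4 and 2*m > 3*q + 9 and b + (1/2)*d < 3*y + 9
Before y := 2*q - 2: 3*q = 3 and (1/3)*m >= b + q - 4 and 2*m > 3*q + 9 and b + (1/2)*d < 6*q + 3
Before d := q + q + 3: 3*q = 3 and (1/3)*m >= b + q - 4 and 2*m > 3*q + 9 and b < 5*q + 3/2
Before skip: 3*q = 3 and (1/3)*m >= b + q - 4 and 2*m > 3*q + 9 and b < 5*q + 3/2
The weakest precondition is 3*q = 3 and (1/3)*m >= b + q - 4 and 2*m > 3*q + 9 and b < 5*q + 3/2.
Check whether 3*q = 3 and (1/3)*m >= b + q - 4 and 2*m > 3*q + 7 and b < 5*q + 3/2 implies it.
Countermodel: at the initial state b = 0, m = 6, q = 1, the precondition holds but the weakest precondition fails.
Answer: invalid


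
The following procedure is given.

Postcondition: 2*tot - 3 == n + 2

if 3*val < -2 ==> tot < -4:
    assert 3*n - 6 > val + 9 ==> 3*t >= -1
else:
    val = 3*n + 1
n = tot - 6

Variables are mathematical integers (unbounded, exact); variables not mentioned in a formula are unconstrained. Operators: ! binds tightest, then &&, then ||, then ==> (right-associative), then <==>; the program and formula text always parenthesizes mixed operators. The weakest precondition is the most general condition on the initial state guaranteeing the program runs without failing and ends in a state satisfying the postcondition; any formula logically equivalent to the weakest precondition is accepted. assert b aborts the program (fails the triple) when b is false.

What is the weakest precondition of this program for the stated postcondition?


Working backward. After the program, the postcondition 2*tot - 3 == n + 2 must hold; in canonical form it is 2*tot == n + 5.
Before n := tot - 6: tot == -1
Then branch requires (3*n > val + 15 ==> 3*t >= -1) && tot == -1; else branch requires tot == -1.
Before the if: ((3*val < -2 ==> tot < -4) ==> ((3*n > val + 15 ==> 3*t >= -1) && tot == -1)) && ((!(3*val < -2 ==> tot < -4)) ==> tot == -1)
Answer: WP = ((3*val < -2 ==> tot < -4) ==> ((3*n > val + 15 ==> 3*t >= -1) && tot == -1)) && ((!(3*val < -2 ==> tot < -4)) ==> tot == -1)


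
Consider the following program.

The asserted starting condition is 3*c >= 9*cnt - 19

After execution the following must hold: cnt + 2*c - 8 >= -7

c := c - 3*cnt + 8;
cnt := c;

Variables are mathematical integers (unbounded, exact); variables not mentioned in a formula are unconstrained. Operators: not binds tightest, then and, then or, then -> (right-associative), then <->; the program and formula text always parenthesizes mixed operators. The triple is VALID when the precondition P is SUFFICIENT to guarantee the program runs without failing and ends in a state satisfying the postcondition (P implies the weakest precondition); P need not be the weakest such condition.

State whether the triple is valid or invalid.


Working backward. After the program, the postcondition cnt + 2*c - 8 >= -7 must hold; in canonical form it is 2*c + cnt >= 1.
Before cnt := c: 3*c >= 1
Before c := c - 3*cnt + 8: 3*c >= 9*cnt - 23
The weakest precondition is 3*c >= 9*cnt - 23.
Check whether 3*c >= 9*cnt - 19 implies it.
Every state satisfying the precondition satisfies the weakest precondition: the implication holds.
Answer: valid


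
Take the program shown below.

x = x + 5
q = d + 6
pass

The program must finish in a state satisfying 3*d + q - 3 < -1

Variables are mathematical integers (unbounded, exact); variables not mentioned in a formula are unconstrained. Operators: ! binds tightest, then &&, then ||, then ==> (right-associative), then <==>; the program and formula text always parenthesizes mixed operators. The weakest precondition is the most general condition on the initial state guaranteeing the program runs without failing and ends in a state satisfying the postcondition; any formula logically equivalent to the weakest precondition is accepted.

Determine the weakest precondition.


Working backward. After the program, the postcondition 3*d + q - 3 < -1 must hold; in canonical form it is 3*d + q < 2.
Before skip: 3*d + q < 2
Before q := d + 6: 4*d < -4
Before x := x + 5: 4*d < -4
Answer: WP = 4*d < -4


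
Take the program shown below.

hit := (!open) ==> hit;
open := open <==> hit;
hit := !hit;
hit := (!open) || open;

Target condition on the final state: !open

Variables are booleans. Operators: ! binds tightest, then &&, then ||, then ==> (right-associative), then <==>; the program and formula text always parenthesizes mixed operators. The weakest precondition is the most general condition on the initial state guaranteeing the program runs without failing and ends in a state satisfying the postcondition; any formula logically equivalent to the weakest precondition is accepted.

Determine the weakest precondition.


Working backward. After the program, !open must hold.
Before hit := (!open) || open: !open
Before hit := !hit: !open
Before open := open <==> hit: !(open <==> hit)
Before hit := (!open) ==> hit: !(open <==> ((!open) ==> hit))
Answer: WP = !(open <==> ((!open) ==> hit))


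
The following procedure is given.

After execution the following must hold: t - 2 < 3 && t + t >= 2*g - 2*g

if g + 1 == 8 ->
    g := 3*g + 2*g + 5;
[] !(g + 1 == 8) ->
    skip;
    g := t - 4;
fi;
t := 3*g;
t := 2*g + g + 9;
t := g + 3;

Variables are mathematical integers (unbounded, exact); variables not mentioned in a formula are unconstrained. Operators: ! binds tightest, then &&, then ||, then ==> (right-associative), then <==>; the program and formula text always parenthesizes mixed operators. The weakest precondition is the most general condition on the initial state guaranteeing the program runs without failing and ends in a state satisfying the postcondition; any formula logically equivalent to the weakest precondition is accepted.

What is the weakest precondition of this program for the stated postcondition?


Working backward. After the program, the postcondition t - 2 < 3 && t + t >= 2*g - 2*g must hold; in canonical form it is t < 5 && 2*t >= 0.
Before t := g + 3: g < 2 && 2*g >= -6
Before t := 2*g + g + 9: g < 2 && 2*g >= -6
Before t := 3*g: g < 2 && 2*g >= -6
Then branch requires 5*g < -3 && 10*g >= -16; else branch requires t < 6 && 2*t >= 2.
Before the if: (g == 7 ==> (5*g < -3 && 10*g >= -16)) && ((!(g == 7)) ==> (t < 6 && 2*t >= 2))
Answer: WP = (g == 7 ==> (5*g < -3 && 10*g >= -16)) && ((!(g == 7)) ==> (t < 6 && 2*t >= 2))


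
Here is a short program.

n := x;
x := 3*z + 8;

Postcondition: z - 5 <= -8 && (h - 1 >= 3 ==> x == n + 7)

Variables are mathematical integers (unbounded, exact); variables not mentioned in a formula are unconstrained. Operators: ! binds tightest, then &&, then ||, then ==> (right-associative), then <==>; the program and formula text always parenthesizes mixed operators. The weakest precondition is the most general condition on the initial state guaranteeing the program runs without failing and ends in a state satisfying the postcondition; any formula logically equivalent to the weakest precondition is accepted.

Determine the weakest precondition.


Working backward. After the program, the postcondition z - 5 <= -8 && (h - 1 >= 3 ==> x == n + 7) must hold; in canonical form it is z <= -3 && (h >= 4 ==> x == n + 7).
Before x := 3*z + 8: z <= -3 && (h >= 4 ==> 3*z == n - 1)
Before n := x: z <= -3 && (h >= 4 ==> 3*z == x - 1)
Answer: WP = z <= -3 && (h >= 4 ==> 3*z == x - 1)


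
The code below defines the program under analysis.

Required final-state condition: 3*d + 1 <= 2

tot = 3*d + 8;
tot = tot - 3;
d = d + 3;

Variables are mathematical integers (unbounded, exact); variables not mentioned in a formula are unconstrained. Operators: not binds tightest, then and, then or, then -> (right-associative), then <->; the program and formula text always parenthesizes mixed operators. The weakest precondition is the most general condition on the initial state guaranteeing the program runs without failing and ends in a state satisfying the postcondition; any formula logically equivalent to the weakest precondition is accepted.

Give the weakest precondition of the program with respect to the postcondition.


Working backward. After the program, the postcondition 3*d + 1 <= 2 must hold; in canonical form it is 3*d <= 1.
Before d := d + 3: 3*d <= -8
Before tot := tot - 3: 3*d <= -8
Before tot := 3*d + 8: 3*d <= -8
Answer: WP = 3*d <= -8


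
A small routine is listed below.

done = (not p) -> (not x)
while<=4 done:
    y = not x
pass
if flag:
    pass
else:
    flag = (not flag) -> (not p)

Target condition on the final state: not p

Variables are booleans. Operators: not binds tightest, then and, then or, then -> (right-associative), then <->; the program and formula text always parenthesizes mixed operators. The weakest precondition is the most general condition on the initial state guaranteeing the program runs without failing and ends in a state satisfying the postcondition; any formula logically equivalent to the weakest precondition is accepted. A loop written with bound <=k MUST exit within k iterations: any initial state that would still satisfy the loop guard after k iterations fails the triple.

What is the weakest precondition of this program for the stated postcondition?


Working backward. After the program, not p must hold.
Then branch requires not p; else branch requires not p.
Before the if: (flag -> (not p)) and ((not flag) -> (not p))
Before skip: (flag -> (not p)) and ((not flag) -> (not p))
Before the loop (bound <=4), unroll the exhaustion recursion (WP_0 = exit-now case; WP_j = one more guarded iteration, up to j = 4):
  WP_0: (not done) and (flag -> (not p)) and ((not flag) -> (not p))
  WP_1: (done -> ((not done) and (flag -> (not p)) and ((not flag) -> (not p)))) and ((not done) -> ((flag -> (not p)) and ((not flag) -> (not p))))
  WP_2: (done -> ((done -> ((not done) and (flag -> (not p)) and ((not flag) -> (not p)))) and ((not done) -> ((flag -> (not p)) and ((not flag) -> (not p)))))) and ((not done) -> ((flag -> (not p)) and ((not flag) -> (not p))))
  WP_3: (done -> ((done -> ((done -> ((not done) and (flag -> (not p)) and ((not flag) -> (not p)))) and ((not done) -> ((flag -> (not p)) and ((not flag) -> (not p)))))) and ((not done) -> ((flag -> (not p)) and ((not flag) -> (not p)))))) and ((not done) -> ((flag -> (not p)) and ((not flag) -> (not p))))
  WP_4: (done -> ((done -> ((done -> ((done -> ((not done) and (flag -> (not p)) and ((not flag) -> (not p)))) and ((not done) -> ((flag -> (not p)) and ((not flag) -> (not p)))))) and ((not done) -> ((flag -> (not p)) and ((not flag) -> (not p)))))) and ((not done) -> ((flag -> (not p)) and ((not flag) -> (not p)))))) and ((not done) -> ((flag -> (not p)) and ((not flag) -> (not p))))
So before the loop: (done -> ((done -> ((done -> ((done -> ((not done) and (flag -> (not p)) and ((not flag) -> (not p)))) and ((not done) -> ((flag -> (not p)) and ((not flag) -> (not p)))))) and ((not done) -> ((flag -> (not p)) and ((not flag) -> (not p)))))) and ((not done) -> ((flag -> (not p)) and ((not flag) -> (not p)))))) and ((not done) -> ((flag -> (not p)) and ((not flag) -> (not p))))
Before done := (not p) -> (not x): (((not p) -> (not x)) -> ((((not p) -> (not x)) -> ((((not p) -> (not x)) -> ((((not p) -> (not x)) -> ((not ((not p) -> (not x))) and (flag -> (not p)) and ((not flag) -> (not p)))) and ((not ((not p) -> (not x))) -> ((flag -> (not p)) and ((not flag) -> (not p)))))) and ((not ((not p) -> (not x))) -> ((flag -> (not p)) and ((not flag) -> (not p)))))) and ((not ((not p) -> (not x))) -> ((flag -> (not p)) and ((not flag) -> (not p)))))) and ((not ((not p) -> (not x))) -> ((flag -> (not p)) and ((not flag) -> (not p))))
Answer: WP = (((not p) -> (not x)) -> ((((not p) -> (not x)) -> ((((not p) -> (not x)) -> ((((not p) -> (not x)) -> ((not ((not p) -> (not x))) and (flag -> (not p)) and ((not flag) -> (not p)))) and ((not ((not p) -> (not x))) -> ((flag -> (not p)) and ((not flag) -> (not p)))))) and ((not ((not p) -> (not x))) -> ((flag -> (not p)) and ((not flag) -> (not p)))))) and ((not ((not p) -> (not x))) -> ((flag -> (not p)) and ((not flag) -> (not p)))))) and ((not ((not p) -> (not x))) -> ((flag -> (not p)) and ((not flag) -> (not p))))


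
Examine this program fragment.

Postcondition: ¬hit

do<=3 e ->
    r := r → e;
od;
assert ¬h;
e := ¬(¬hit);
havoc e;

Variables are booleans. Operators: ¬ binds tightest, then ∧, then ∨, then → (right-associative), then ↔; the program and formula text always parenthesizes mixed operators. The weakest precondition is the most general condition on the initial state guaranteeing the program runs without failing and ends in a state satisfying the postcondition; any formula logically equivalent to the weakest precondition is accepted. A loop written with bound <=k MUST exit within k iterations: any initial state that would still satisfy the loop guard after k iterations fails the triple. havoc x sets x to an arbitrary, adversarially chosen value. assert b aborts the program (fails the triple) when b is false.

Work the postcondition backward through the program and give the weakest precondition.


Working backward. After the program, ¬hit must hold.
Before havoc e: ¬hit
Before e := ¬(¬hit): ¬hit
Before assert ¬h: (¬h) ∧ (¬hit)
Before the loop (bound <=3), unroll the exhaustion recursion (WP_0 = exit-now case; WP_j = one more guarded iteration, up to j = 3):
  WP_0: (¬e) ∧ (¬h) ∧ (¬hit)
  WP_1: (e → ((¬e) ∧ (¬h) ∧ (¬hit))) ∧ ((¬e) → ((¬h) ∧ (¬hit)))
  WP_2: (e → ((e → ((¬e) ∧ (¬h) ∧ (¬hit))) ∧ ((¬e) → ((¬h) ∧ (¬hit))))) ∧ ((¬e) → ((¬h) ∧ (¬hit)))
  WP_3: (e → ((e → ((e → ((¬e) ∧ (¬h) ∧ (¬hit))) ∧ ((¬e) → ((¬h) ∧ (¬hit))))) ∧ ((¬e) → ((¬h) ∧ (¬hit))))) ∧ ((¬e) → ((¬h) ∧ (¬hit)))
So before the loop: (e → ((e → ((e → ((¬e) ∧ (¬h) ∧ (¬hit))) ∧ ((¬e) → ((¬h) ∧ (¬hit))))) ∧ ((¬e) → ((¬h) ∧ (¬hit))))) ∧ ((¬e) → ((¬h) ∧ (¬hit)))
Answer: WP = (e → ((e → ((e → ((¬e) ∧ (¬h) ∧ (¬hit))) ∧ ((¬e) → ((¬h) ∧ (¬hit))))) ∧ ((¬e) → ((¬h) ∧ (¬hit))))) ∧ ((¬e) → ((¬h) ∧ (¬hit)))


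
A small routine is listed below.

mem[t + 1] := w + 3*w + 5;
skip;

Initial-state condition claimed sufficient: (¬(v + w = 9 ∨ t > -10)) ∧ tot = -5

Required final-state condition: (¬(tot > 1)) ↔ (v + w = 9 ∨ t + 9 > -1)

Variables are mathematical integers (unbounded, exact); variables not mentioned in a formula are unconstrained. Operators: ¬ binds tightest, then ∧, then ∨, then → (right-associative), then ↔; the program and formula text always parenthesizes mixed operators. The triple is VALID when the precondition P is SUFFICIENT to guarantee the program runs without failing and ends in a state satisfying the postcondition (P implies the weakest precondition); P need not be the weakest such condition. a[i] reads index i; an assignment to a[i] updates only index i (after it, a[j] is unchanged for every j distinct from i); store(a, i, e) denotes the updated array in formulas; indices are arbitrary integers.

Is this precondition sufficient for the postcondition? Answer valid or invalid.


Working backward. After the program, the postcondition (¬(tot > 1)) ↔ (v + w = 9 ∨ t + 9 > -1) must hold; in canonical form it is (¬(tot > 1)) ↔ (v + w = 9 ∨ t > -10).
Before skip: (¬(tot > 1)) ↔ (v + w = 9 ∨ t > -10)
Before mem[t + 1] := w + 3*w + 5: (¬(tot > 1)) ↔ (v + w = 9 ∨ t > -10)
The weakest precondition is (¬(tot > 1)) ↔ (v + w = 9 ∨ t > -10).
Check whether (¬(v + w = 9 ∨ t > -10)) ∧ tot = -5 implies it.
Countermodel: at the initial state t = -10, tot = -5, v = 10, w = 0, the precondition holds but the weakest precondition fails.
Answer: invalid
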